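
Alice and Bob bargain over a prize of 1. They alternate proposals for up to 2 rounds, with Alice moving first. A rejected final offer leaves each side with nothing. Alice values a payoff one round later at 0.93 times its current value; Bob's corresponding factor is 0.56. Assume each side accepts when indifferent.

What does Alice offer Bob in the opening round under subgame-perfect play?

0.56

Round 2 (Bob proposes): rejection yields 0 for Alice; Bob offers 0 and keeps 1.
Round 1 (Alice proposes): Bob can get 1 next round, worth 0.56 × 1 = 0.56 now. Alice offers 0.56 and keeps 1 − 0.56 = 0.44.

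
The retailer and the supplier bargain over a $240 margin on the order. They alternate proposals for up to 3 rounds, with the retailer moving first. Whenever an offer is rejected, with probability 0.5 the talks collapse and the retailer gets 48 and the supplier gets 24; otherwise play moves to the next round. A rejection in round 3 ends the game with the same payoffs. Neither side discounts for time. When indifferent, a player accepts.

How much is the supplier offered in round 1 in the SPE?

66

By backward induction:
Round 3 (the retailer proposes): the supplier gets 24 if talks fail, so the retailer offers 24 and keeps 216.
Round 2 (the supplier proposes): rejecting gives the retailer an expected 0.5 × 216 + 0.5 × 48 = 132; the supplier offers that and keeps 108.
Round 1 (the retailer proposes): rejecting gives the supplier an expected 0.5 × 108 + 0.5 × 24 = 66; the retailer offers that and keeps 174.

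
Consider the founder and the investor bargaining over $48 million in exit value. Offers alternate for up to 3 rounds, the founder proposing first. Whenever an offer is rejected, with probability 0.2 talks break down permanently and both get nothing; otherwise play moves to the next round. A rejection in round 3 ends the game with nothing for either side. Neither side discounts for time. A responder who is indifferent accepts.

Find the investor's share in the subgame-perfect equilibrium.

7.68

Round 3 (the founder proposes): rejection yields 0 for the investor; the founder offers 0 and keeps 48.
Round 2 (the investor proposes): rejecting gives the founder an expected 0.8 × 48 = 38.4; the investor offers that and keeps 9.6.
Round 1 (the founder proposes): rejecting gives the investor an expected 0.8 × 9.6 = 7.68. The founder offers 7.68 and keeps 48 − 7.68 = 40.32.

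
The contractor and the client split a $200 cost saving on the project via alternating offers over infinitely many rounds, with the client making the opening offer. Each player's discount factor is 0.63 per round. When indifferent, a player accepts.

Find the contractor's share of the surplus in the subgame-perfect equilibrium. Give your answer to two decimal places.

Let x be the client's share when the client proposes and y be the contractor's share when the contractor proposes.
The contractor accepts iff offered ≥ 0.63·y, so x = 200 − 0.63y. Symmetrically y = 200 − 0.63x.
Substituting: x = 200 − 0.63(200 − 0.63x), giving x(1 − 0.63·0.63) = 200(1 − 0.63).
So x = 200 × 0.37 / 0.6031 ≈ 122.6994, and the contractor receives 200 − x ≈ 77.3006.

77.30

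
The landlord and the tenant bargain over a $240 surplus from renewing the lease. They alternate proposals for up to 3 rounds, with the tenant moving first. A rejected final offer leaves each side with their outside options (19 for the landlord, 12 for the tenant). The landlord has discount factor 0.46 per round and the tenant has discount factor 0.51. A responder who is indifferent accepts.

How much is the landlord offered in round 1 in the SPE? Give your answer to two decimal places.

By backward induction:
Round 3 (the tenant proposes): the landlord gets 19 if talks fail, so the tenant offers 19 and keeps 221.
Round 2 (the landlord proposes): the tenant can get 221 next round, worth 0.51 × 221 = 112.71 now; the landlord offers that and keeps 127.29.
Round 1 (the tenant proposes): the landlord can get 127.29 next round, worth 0.46 × 127.29 = 58.5534 now; the tenant offers that and keeps 181.4466.

58.55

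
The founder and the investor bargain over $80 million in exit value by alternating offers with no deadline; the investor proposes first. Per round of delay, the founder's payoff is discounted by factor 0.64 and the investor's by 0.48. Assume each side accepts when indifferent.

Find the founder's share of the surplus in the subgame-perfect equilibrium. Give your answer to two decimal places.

38.43

When the investor proposes, the founder accepts any offer worth at least 0.64 times what the founder would get by proposing next round; and vice versa.
This gives x = 80 − 0.64y and y = 80 − 0.48x, where x and y are each side's share when it proposes.
Hence (1 − 0.64·0.48)x = 80(1 − 0.64), i.e. 0.6928·x = 28.8.
x ≈ 41.5704; the founder's share is 80 − x ≈ 38.4296.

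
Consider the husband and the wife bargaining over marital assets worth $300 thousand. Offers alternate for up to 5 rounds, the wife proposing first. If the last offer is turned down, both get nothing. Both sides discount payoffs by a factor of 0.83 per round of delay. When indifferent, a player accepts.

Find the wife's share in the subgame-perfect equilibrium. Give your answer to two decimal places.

By backward induction:
Round 5 (the wife proposes): the husband will accept anything ≥ 0, so the wife offers 0 and keeps 300.
Round 4 (the husband proposes): the wife can get 300 next round, worth 0.83 × 300 = 249 now. The husband offers 249 and keeps 300 − 249 = 51.
Round 3 (the wife proposes): the husband can get 51 next round, worth 0.83 × 51 = 42.33 now, so the wife offers 42.33, keeping 257.67.
Round 2 (the husband proposes): the wife can get 257.67 next round, worth 0.83 × 257.67 = 213.8661 now, so the husband offers 213.8661, keeping 86.1339.
Round 1 (the wife proposes): the husband can get 86.1339 next round, worth 0.83 × 86.1339 = 71.491137 now, so the wife offers 71.491137, keeping 228.508863.

228.51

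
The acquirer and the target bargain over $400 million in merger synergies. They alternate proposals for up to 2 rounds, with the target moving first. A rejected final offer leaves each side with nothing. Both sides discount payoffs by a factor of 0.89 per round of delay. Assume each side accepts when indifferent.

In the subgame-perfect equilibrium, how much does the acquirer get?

Round 2 (the acquirer proposes): rejection yields 0 for the target; the acquirer offers 0 and keeps 400.
Round 1 (the target proposes): the acquirer can get 400 next round, worth 0.89 × 400 = 356 now. The target offers 356 and keeps 400 − 356 = 44.

356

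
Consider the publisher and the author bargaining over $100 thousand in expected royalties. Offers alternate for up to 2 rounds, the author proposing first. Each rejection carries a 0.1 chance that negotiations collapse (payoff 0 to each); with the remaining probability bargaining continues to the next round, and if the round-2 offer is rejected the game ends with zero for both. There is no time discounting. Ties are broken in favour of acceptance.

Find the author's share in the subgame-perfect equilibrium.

10

Round 2 (the publisher proposes): rejection yields 0 for the author; the publisher offers 0 and keeps 100.
Round 1 (the author proposes): rejecting gives the publisher an expected 0.9 × 100 = 90; the author offers that and keeps 10.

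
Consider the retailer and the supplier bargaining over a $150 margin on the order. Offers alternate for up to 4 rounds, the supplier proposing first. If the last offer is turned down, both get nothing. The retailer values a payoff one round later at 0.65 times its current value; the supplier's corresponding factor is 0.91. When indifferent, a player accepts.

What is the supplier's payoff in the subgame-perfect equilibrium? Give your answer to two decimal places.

Round 4 (the retailer proposes): the supplier will accept anything ≥ 0, so the retailer offers 0 and keeps 150.
Round 3 (the supplier proposes): the retailer can get 150 next round, worth 0.65 × 150 = 97.5 now. The supplier offers 97.5 and keeps 150 − 97.5 = 52.5.
Round 2 (the retailer proposes): the supplier can get 52.5 next round, worth 0.91 × 52.5 = 47.775 now; the retailer offers that and keeps 102.225.
Round 1 (the supplier proposes): the retailer can get 102.225 next round, worth 0.65 × 102.225 = 66.44625 now. The supplier offers 66.44625 and keeps 150 − 66.44625 = 83.55375.

83.55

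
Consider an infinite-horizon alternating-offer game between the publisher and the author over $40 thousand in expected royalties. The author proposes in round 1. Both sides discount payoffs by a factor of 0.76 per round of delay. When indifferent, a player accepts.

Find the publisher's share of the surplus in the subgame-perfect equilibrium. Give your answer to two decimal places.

When the author proposes, the publisher accepts any offer worth at least 0.76 times what the publisher would get by proposing next round; and vice versa.
This gives x = 40 − 0.76y and y = 40 − 0.76x, where x and y are each side's share when it proposes.
Hence (1 − 0.76·0.76)x = 40(1 − 0.76), i.e. 0.4224·x = 9.6.
x ≈ 22.7273; the publisher's share is 40 − x ≈ 17.2727.

17.27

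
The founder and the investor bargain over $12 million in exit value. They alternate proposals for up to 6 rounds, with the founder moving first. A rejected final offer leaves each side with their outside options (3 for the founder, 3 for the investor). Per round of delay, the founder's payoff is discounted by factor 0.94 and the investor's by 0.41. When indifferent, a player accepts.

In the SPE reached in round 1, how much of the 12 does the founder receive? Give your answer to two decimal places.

Work backward from the last round.
Round 6 (the investor proposes): the founder gets 3 if talks fail, so the investor offers 3 and keeps 9.
Round 5 (the founder proposes): the investor can get 9 next round, worth 0.41 × 9 = 3.69 now, so the founder offers 3.69, keeping 8.31.
Round 4 (the investor proposes): the founder can get 8.31 next round, worth 0.94 × 8.31 = 7.8114 now, so the investor offers 7.8114, keeping 4.1886.
Round 3 (the founder proposes): the investor can get 4.1886 next round, worth 0.41 × 4.1886 = 1.717326 now; the founder offers that and keeps 10.282674.
Round 2 (the investor proposes): the founder can get 10.282674 next round, worth 0.94 × 10.282674 = 9.66571356 now. The investor offers 9.66571356 and keeps 12 − 9.66571356 = 2.33428644.
Round 1 (the founder proposes): the investor can get 2.33428644 next round, worth 0.41 × 2.33428644 = 0.9570574404 now. The founder offers 0.9570574404 and keeps 12 − 0.9570574404 = 11.0429425596.

11.04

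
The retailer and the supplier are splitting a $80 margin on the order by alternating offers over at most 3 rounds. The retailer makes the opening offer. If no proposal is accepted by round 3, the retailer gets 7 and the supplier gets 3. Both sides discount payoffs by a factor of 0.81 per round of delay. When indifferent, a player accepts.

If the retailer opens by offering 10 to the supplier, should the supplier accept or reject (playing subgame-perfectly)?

Round 3 (the retailer proposes): the supplier gets 3 if talks fail, so the retailer offers 3 and keeps 77.
Round 2 (the supplier proposes): the retailer can get 77 next round, worth 0.81 × 77 = 62.37 now. The supplier offers 62.37 and keeps 80 − 62.37 = 17.63.
So by rejecting in round 1, the supplier gets 17.63 next round, worth 0.81 × 17.63 = 14.2803 now.
Offer 10 < 14.2803, so the supplier rejects.

Reject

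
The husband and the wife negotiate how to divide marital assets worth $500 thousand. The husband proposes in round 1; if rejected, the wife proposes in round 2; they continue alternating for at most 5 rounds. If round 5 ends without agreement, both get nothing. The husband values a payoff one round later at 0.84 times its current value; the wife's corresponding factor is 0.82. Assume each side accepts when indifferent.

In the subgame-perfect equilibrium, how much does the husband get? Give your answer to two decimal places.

Round 5 (the husband proposes): rejection yields 0 for the wife; the husband offers 0 and keeps 500.
Round 4 (the wife proposes): the husband can get 500 next round, worth 0.84 × 500 = 420 now, so the wife offers 420, keeping 80.
Round 3 (the husband proposes): the wife can get 80 next round, worth 0.82 × 80 = 65.6 now, so the husband offers 65.6, keeping 434.4.
Round 2 (the wife proposes): the husband can get 434.4 next round, worth 0.84 × 434.4 = 364.896 now; the wife offers that and keeps 135.104.
Round 1 (the husband proposes): the wife can get 135.104 next round, worth 0.82 × 135.104 = 110.78528 now; the husband offers that and keeps 389.21472.

389.21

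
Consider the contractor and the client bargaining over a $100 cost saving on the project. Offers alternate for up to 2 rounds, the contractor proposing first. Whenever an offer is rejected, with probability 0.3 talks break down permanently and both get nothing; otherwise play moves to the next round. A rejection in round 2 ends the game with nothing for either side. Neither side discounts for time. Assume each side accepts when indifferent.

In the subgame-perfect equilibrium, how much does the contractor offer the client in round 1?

70

By backward induction:
Round 2 (the client proposes): rejection yields 0 for the contractor; the client offers 0 and keeps 100.
Round 1 (the contractor proposes): rejecting gives the client an expected 0.7 × 100 = 70. The contractor offers 70 and keeps 100 − 70 = 30.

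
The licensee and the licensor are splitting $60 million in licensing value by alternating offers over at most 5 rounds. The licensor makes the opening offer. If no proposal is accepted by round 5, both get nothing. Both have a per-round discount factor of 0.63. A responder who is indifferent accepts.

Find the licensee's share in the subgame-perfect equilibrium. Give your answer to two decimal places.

19.54

Round 5 (the licensor proposes): rejection yields 0 for the licensee; the licensor offers 0 and keeps 60.
Round 4 (the licensee proposes): the licensor can get 60 next round, worth 0.63 × 60 = 37.8 now; the licensee offers that and keeps 22.2.
Round 3 (the licensor proposes): the licensee can get 22.2 next round, worth 0.63 × 22.2 = 13.986 now, so the licensor offers 13.986, keeping 46.014.
Round 2 (the licensee proposes): the licensor can get 46.014 next round, worth 0.63 × 46.014 = 28.98882 now, so the licensee offers 28.98882, keeping 31.01118.
Round 1 (the licensor proposes): the licensee can get 31.01118 next round, worth 0.63 × 31.01118 = 19.5370434 now. The licensor offers 19.5370434 and keeps 60 − 19.5370434 = 40.4629566.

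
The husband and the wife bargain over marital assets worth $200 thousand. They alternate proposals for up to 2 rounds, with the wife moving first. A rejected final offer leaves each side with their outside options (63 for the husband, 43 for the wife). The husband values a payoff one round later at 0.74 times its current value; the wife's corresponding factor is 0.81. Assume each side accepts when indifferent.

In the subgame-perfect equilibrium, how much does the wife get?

By backward induction:
Round 2 (the husband proposes): the wife gets 43 if talks fail, so the husband offers 43 and keeps 157.
Round 1 (the wife proposes): the husband can get 157 next round, worth 0.74 × 157 = 116.18 now; the wife offers that and keeps 83.82.

83.82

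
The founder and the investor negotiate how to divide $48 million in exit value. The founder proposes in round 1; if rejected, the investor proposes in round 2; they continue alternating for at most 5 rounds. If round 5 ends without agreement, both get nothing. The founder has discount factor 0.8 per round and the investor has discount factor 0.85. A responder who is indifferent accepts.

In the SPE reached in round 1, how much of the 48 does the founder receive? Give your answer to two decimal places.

34.29

Round 5 (the founder proposes): the investor will accept anything ≥ 0, so the founder offers 0 and keeps 48.
Round 4 (the investor proposes): the founder can get 48 next round, worth 0.8 × 48 = 38.4 now. The investor offers 38.4 and keeps 48 − 38.4 = 9.6.
Round 3 (the founder proposes): the investor can get 9.6 next round, worth 0.85 × 9.6 = 8.16 now, so the founder offers 8.16, keeping 39.84.
Round 2 (the investor proposes): the founder can get 39.84 next round, worth 0.8 × 39.84 = 31.872 now, so the investor offers 31.872, keeping 16.128.
Round 1 (the founder proposes): the investor can get 16.128 next round, worth 0.85 × 16.128 = 13.7088 now, so the founder offers 13.7088, keeping 34.2912.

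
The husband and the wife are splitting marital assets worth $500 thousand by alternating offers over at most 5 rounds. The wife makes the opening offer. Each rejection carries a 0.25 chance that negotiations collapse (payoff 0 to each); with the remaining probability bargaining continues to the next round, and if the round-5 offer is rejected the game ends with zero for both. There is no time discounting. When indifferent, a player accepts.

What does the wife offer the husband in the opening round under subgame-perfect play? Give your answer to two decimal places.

Round 5 (the wife proposes): the husband will accept anything ≥ 0, so the wife offers 0 and keeps 500.
Round 4 (the husband proposes): rejecting gives the wife an expected 0.75 × 500 = 375. The husband offers 375 and keeps 500 − 375 = 125.
Round 3 (the wife proposes): rejecting gives the husband an expected 0.75 × 125 = 93.75. The wife offers 93.75 and keeps 500 − 93.75 = 406.25.
Round 2 (the husband proposes): rejecting gives the wife an expected 0.75 × 406.25 = 304.6875. The husband offers 304.6875 and keeps 500 − 304.6875 = 195.3125.
Round 1 (the wife proposes): rejecting gives the husband an expected 0.75 × 195.3125 = 146.484375; the wife offers that and keeps 353.515625.

146.48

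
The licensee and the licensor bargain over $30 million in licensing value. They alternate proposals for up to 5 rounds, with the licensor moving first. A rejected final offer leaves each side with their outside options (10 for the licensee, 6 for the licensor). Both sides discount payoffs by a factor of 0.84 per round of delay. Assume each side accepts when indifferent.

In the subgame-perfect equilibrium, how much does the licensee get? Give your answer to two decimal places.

11.86

Round 5 (the licensor proposes): the licensee gets 10 if talks fail, so the licensor offers 10 and keeps 20.
Round 4 (the licensee proposes): the licensor can get 20 next round, worth 0.84 × 20 = 16.8 now; the licensee offers that and keeps 13.2.
Round 3 (the licensor proposes): the licensee can get 13.2 next round, worth 0.84 × 13.2 = 11.088 now, so the licensor offers 11.088, keeping 18.912.
Round 2 (the licensee proposes): the licensor can get 18.912 next round, worth 0.84 × 18.912 = 15.88608 now. The licensee offers 15.88608 and keeps 30 − 15.88608 = 14.11392.
Round 1 (the licensor proposes): the licensee can get 14.11392 next round, worth 0.84 × 14.11392 = 11.8556928 now; the licensor offers that and keeps 18.1443072.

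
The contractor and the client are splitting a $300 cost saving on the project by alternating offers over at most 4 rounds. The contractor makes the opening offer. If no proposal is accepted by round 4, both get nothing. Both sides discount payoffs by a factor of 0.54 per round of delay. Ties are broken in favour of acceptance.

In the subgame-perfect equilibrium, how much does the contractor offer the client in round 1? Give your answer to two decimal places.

121.76

Round 4 (the client proposes): rejection yields 0 for the contractor; the client offers 0 and keeps 300.
Round 3 (the contractor proposes): the client can get 300 next round, worth 0.54 × 300 = 162 now. The contractor offers 162 and keeps 300 − 162 = 138.
Round 2 (the client proposes): the contractor can get 138 next round, worth 0.54 × 138 = 74.52 now. The client offers 74.52 and keeps 300 − 74.52 = 225.48.
Round 1 (the contractor proposes): the client can get 225.48 next round, worth 0.54 × 225.48 = 121.7592 now, so the contractor offers 121.7592, keeping 178.2408.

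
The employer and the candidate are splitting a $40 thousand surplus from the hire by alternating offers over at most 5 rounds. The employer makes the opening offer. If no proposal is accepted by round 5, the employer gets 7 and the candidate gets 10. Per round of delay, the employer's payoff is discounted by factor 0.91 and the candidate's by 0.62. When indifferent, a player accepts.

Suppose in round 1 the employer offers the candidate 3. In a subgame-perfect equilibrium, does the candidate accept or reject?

Round 5 (the employer proposes): the candidate gets 10 if talks fail, so the employer offers 10 and keeps 30.
Round 4 (the candidate proposes): the employer can get 30 next round, worth 0.91 × 30 = 27.3 now; the candidate offers that and keeps 12.7.
Round 3 (the employer proposes): the candidate can get 12.7 next round, worth 0.62 × 12.7 = 7.874 now. The employer offers 7.874 and keeps 40 − 7.874 = 32.126.
Round 2 (the candidate proposes): the employer can get 32.126 next round, worth 0.91 × 32.126 = 29.23466 now. The candidate offers 29.23466 and keeps 40 − 29.23466 = 10.76534.
So by rejecting in round 1, the candidate gets 10.76534 next round, worth 0.62 × 10.76534 = 6.6745108 now.
Offer 3 < 6.6745108, so the candidate rejects.

Reject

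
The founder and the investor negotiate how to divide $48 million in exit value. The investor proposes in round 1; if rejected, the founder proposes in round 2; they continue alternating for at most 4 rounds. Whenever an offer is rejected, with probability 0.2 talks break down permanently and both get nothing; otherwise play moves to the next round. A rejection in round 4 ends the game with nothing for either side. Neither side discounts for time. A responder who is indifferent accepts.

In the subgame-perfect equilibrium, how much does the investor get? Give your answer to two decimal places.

Round 4 (the founder proposes): the investor will accept anything ≥ 0, so the founder offers 0 and keeps 48.
Round 3 (the investor proposes): rejecting gives the founder an expected 0.8 × 48 = 38.4. The investor offers 38.4 and keeps 48 − 38.4 = 9.6.
Round 2 (the founder proposes): rejecting gives the investor an expected 0.8 × 9.6 = 7.68. The founder offers 7.68 and keeps 48 − 7.68 = 40.32.
Round 1 (the investor proposes): rejecting gives the founder an expected 0.8 × 40.32 = 32.256, so the investor offers 32.256, keeping 15.744.

15.74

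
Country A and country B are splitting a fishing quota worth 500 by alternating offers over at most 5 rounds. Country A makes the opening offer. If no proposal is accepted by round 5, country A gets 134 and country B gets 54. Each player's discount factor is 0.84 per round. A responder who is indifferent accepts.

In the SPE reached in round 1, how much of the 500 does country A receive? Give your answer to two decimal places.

Round 5 (country A proposes): country B gets 54 if talks fail, so country A offers 54 and keeps 446.
Round 4 (country B proposes): country A can get 446 next round, worth 0.84 × 446 = 374.64 now. Country B offers 374.64 and keeps 500 − 374.64 = 125.36.
Round 3 (country A proposes): country B can get 125.36 next round, worth 0.84 × 125.36 = 105.3024 now; country A offers that and keeps 394.6976.
Round 2 (country B proposes): country A can get 394.6976 next round, worth 0.84 × 394.6976 = 331.545984 now, so country B offers 331.545984, keeping 168.454016.
Round 1 (country A proposes): country B can get 168.454016 next round, worth 0.84 × 168.454016 = 141.50137344 now. Country A offers 141.50137344 and keeps 500 − 141.50137344 = 358.49862656.

358.50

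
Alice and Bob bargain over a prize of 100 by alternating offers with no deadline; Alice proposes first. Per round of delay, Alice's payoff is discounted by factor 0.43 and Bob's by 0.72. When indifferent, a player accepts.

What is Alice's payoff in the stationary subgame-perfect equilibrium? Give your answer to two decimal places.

Let x be Alice's share when Alice proposes and y be Bob's share when Bob proposes.
Bob accepts iff offered ≥ 0.72·y, so x = 100 − 0.72y. Symmetrically y = 100 − 0.43x.
Substituting: x = 100 − 0.72(100 − 0.43x), giving x(1 − 0.43·0.72) = 100(1 − 0.72).
So x = 100 × 0.28 / 0.6904 ≈ 40.5562, and Bob receives 100 − x ≈ 59.4438.

40.56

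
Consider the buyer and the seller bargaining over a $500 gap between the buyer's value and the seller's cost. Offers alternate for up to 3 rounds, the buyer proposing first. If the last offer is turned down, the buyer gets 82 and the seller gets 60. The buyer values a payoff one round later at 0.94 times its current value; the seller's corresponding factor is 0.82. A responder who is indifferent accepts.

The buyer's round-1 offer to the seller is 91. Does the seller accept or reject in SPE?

Work out the seller's continuation value if the offer is rejected.
Round 3 (the buyer proposes): the seller gets 60 if talks fail, so the buyer offers 60 and keeps 440.
Round 2 (the seller proposes): the buyer can get 440 next round, worth 0.94 × 440 = 413.6 now; the seller offers that and keeps 86.4.
So by rejecting in round 1, the seller gets 86.4 next round, worth 0.82 × 86.4 = 70.848 now.
Offer 91 ≥ 70.848, so the seller accepts.

Accept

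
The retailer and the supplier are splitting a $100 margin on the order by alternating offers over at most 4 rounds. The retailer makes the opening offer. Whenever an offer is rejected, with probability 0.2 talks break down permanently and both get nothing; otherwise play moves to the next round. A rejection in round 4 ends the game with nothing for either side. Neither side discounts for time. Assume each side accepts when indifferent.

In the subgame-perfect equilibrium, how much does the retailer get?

32.8

Round 4 (the supplier proposes): the retailer will accept anything ≥ 0, so the supplier offers 0 and keeps 100.
Round 3 (the retailer proposes): rejecting gives the supplier an expected 0.8 × 100 = 80; the retailer offers that and keeps 20.
Round 2 (the supplier proposes): rejecting gives the retailer an expected 0.8 × 20 = 16; the supplier offers that and keeps 84.
Round 1 (the retailer proposes): rejecting gives the supplier an expected 0.8 × 84 = 67.2; the retailer offers that and keeps 32.8.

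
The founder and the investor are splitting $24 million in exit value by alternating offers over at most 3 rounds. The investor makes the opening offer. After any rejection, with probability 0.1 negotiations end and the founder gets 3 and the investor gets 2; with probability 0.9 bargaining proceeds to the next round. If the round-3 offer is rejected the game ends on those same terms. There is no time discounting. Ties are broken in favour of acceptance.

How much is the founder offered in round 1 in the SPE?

4.71

Round 3 (the investor proposes): the founder gets 3 if talks fail, so the investor offers 3 and keeps 21.
Round 2 (the founder proposes): rejecting gives the investor an expected 0.9 × 21 + 0.1 × 2 = 19.1, so the founder offers 19.1, keeping 4.9.
Round 1 (the investor proposes): rejecting gives the founder an expected 0.9 × 4.9 + 0.1 × 3 = 4.71, so the investor offers 4.71, keeping 19.29.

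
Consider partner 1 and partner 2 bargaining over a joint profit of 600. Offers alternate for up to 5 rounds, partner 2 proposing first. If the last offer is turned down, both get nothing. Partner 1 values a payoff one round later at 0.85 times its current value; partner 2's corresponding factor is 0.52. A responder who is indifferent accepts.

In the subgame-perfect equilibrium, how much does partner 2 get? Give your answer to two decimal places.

Round 5 (partner 2 proposes): rejection yields 0 for partner 1; partner 2 offers 0 and keeps 600.
Round 4 (partner 1 proposes): partner 2 can get 600 next round, worth 0.52 × 600 = 312 now. Partner 1 offers 312 and keeps 600 − 312 = 288.
Round 3 (partner 2 proposes): partner 1 can get 288 next round, worth 0.85 × 288 = 244.8 now; partner 2 offers that and keeps 355.2.
Round 2 (partner 1 proposes): partner 2 can get 355.2 next round, worth 0.52 × 355.2 = 184.704 now, so partner 1 offers 184.704, keeping 415.296.
Round 1 (partner 2 proposes): partner 1 can get 415.296 next round, worth 0.85 × 415.296 = 353.0016 now; partner 2 offers that and keeps 246.9984.

247.00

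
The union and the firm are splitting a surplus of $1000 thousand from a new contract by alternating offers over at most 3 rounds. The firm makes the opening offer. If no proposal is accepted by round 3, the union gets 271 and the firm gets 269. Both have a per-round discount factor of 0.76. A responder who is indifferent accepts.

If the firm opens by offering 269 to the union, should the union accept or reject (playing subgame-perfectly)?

Reject

Round 3 (the firm proposes): the union gets 271 if talks fail, so the firm offers 271 and keeps 729.
Round 2 (the union proposes): the firm can get 729 next round, worth 0.76 × 729 = 554.04 now, so the union offers 554.04, keeping 445.96.
So by rejecting in round 1, the union gets 445.96 next round, worth 0.76 × 445.96 = 338.9296 now.
Offer 269 < 338.9296, so the union rejects.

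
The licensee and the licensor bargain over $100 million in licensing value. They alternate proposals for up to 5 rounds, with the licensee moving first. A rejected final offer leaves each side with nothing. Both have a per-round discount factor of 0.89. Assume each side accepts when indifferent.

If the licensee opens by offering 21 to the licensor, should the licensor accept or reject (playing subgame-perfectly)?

Work out the licensor's continuation value if the offer is rejected.
Round 5 (the licensee proposes): rejection yields 0 for the licensor; the licensee offers 0 and keeps 100.
Round 4 (the licensor proposes): the licensee can get 100 next round, worth 0.89 × 100 = 89 now, so the licensor offers 89, keeping 11.
Round 3 (the licensee proposes): the licensor can get 11 next round, worth 0.89 × 11 = 9.79 now, so the licensee offers 9.79, keeping 90.21.
Round 2 (the licensor proposes): the licensee can get 90.21 next round, worth 0.89 × 90.21 = 80.2869 now, so the licensor offers 80.2869, keeping 19.7131.
So by rejecting in round 1, the licensor gets 19.7131 next round, worth 0.89 × 19.7131 = 17.544659 now.
Offer 21 ≥ 17.544659, so the licensor accepts.

Accept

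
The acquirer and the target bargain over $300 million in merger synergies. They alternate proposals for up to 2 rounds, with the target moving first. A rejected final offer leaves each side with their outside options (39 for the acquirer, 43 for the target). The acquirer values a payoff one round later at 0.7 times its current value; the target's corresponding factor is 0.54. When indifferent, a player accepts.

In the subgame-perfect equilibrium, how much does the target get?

120.1

Work backward from the last round.
Round 2 (the acquirer proposes): the target gets 43 if talks fail, so the acquirer offers 43 and keeps 257.
Round 1 (the target proposes): the acquirer can get 257 next round, worth 0.7 × 257 = 179.9 now, so the target offers 179.9, keeping 120.1.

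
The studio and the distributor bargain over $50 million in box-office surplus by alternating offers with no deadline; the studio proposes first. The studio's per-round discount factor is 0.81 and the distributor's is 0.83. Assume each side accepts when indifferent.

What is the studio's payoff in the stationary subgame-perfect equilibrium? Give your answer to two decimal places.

Let x be the studio's share when the studio proposes and y be the distributor's share when the distributor proposes.
The distributor accepts iff offered ≥ 0.83·y, so x = 50 − 0.83y. Symmetrically y = 50 − 0.81x.
Substituting: x = 50 − 0.83(50 − 0.81x), giving x(1 − 0.81·0.83) = 50(1 − 0.83).
So x = 50 × 0.17 / 0.3277 ≈ 25.9384, and the distributor receives 50 − x ≈ 24.0616.

25.94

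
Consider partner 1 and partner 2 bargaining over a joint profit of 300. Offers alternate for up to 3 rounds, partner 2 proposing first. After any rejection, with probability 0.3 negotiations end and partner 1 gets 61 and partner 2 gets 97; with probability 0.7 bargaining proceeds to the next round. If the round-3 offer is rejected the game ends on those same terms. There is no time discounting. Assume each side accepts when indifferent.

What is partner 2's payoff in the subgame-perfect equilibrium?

209.18

Round 3 (partner 2 proposes): partner 1 gets 61 if talks fail, so partner 2 offers 61 and keeps 239.
Round 2 (partner 1 proposes): rejecting gives partner 2 an expected 0.7 × 239 + 0.3 × 97 = 196.4; partner 1 offers that and keeps 103.6.
Round 1 (partner 2 proposes): rejecting gives partner 1 an expected 0.7 × 103.6 + 0.3 × 61 = 90.82; partner 2 offers that and keeps 209.18.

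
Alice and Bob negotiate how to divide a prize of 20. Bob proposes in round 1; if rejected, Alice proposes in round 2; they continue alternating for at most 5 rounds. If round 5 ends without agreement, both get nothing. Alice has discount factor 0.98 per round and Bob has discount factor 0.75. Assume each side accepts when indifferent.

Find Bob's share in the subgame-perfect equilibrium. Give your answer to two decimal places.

Round 5 (Bob proposes): rejection yields 0 for Alice; Bob offers 0 and keeps 20.
Round 4 (Alice proposes): Bob can get 20 next round, worth 0.75 × 20 = 15 now, so Alice offers 15, keeping 5.
Round 3 (Bob proposes): Alice can get 5 next round, worth 0.98 × 5 = 4.9 now; Bob offers that and keeps 15.1.
Round 2 (Alice proposes): Bob can get 15.1 next round, worth 0.75 × 15.1 = 11.325 now. Alice offers 11.325 and keeps 20 − 11.325 = 8.675.
Round 1 (Bob proposes): Alice can get 8.675 next round, worth 0.98 × 8.675 = 8.5015 now; Bob offers that and keeps 11.4985.

11.50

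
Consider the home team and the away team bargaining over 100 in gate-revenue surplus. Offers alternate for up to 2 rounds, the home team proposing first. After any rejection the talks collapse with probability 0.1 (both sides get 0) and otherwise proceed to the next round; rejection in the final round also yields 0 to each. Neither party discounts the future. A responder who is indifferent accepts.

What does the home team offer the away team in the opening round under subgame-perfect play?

Round 2 (the away team proposes): the home team will accept anything ≥ 0, so the away team offers 0 and keeps 100.
Round 1 (the home team proposes): rejecting gives the away team an expected 0.9 × 100 = 90, so the home team offers 90, keeping 10.

90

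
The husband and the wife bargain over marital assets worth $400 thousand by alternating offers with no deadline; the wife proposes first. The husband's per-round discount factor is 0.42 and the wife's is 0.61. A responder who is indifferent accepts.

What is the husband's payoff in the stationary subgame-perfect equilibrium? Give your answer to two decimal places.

When the wife proposes, the husband accepts any offer worth at least 0.42 times what the husband would get by proposing next round; and vice versa.
This gives x = 400 − 0.42y and y = 400 − 0.61x, where x and y are each side's share when it proposes.
Hence (1 − 0.42·0.61)x = 400(1 − 0.42), i.e. 0.7438·x = 232.
x ≈ 311.9118; the husband's share is 400 − x ≈ 88.0882.

88.09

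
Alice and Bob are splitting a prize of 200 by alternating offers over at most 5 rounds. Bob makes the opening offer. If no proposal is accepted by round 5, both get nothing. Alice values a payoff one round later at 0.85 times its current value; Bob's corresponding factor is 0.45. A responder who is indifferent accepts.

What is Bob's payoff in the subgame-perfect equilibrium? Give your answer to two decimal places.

Round 5 (Bob proposes): Alice will accept anything ≥ 0, so Bob offers 0 and keeps 200.
Round 4 (Alice proposes): Bob can get 200 next round, worth 0.45 × 200 = 90 now. Alice offers 90 and keeps 200 − 90 = 110.
Round 3 (Bob proposes): Alice can get 110 next round, worth 0.85 × 110 = 93.5 now, so Bob offers 93.5, keeping 106.5.
Round 2 (Alice proposes): Bob can get 106.5 next round, worth 0.45 × 106.5 = 47.925 now, so Alice offers 47.925, keeping 152.075.
Round 1 (Bob proposes): Alice can get 152.075 next round, worth 0.85 × 152.075 = 129.26375 now; Bob offers that and keeps 70.73625.

70.74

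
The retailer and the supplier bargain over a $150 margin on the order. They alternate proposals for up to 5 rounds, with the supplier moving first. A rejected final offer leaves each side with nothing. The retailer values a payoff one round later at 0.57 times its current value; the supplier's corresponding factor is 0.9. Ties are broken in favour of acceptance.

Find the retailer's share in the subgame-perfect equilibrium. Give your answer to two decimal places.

Round 5 (the supplier proposes): rejection yields 0 for the retailer; the supplier offers 0 and keeps 150.
Round 4 (the retailer proposes): the supplier can get 150 next round, worth 0.9 × 150 = 135 now; the retailer offers that and keeps 15.
Round 3 (the supplier proposes): the retailer can get 15 next round, worth 0.57 × 15 = 8.55 now; the supplier offers that and keeps 141.45.
Round 2 (the retailer proposes): the supplier can get 141.45 next round, worth 0.9 × 141.45 = 127.305 now; the retailer offers that and keeps 22.695.
Round 1 (the supplier proposes): the retailer can get 22.695 next round, worth 0.57 × 22.695 = 12.93615 now, so the supplier offers 12.93615, keeping 137.06385.

12.94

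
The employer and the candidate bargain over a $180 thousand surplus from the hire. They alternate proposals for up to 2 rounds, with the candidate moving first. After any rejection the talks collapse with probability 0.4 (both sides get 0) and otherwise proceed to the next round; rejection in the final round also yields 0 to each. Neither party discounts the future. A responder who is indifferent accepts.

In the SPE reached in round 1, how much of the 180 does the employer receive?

By backward induction:
Round 2 (the employer proposes): the candidate will accept anything ≥ 0, so the employer offers 0 and keeps 180.
Round 1 (the candidate proposes): rejecting gives the employer an expected 0.6 × 180 = 108. The candidate offers 108 and keeps 180 − 108 = 72.

108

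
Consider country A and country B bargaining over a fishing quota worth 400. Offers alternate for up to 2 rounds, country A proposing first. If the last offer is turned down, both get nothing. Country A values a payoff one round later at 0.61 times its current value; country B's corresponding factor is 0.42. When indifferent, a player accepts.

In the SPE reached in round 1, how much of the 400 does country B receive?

Round 2 (country B proposes): country A will accept anything ≥ 0, so country B offers 0 and keeps 400.
Round 1 (country A proposes): country B can get 400 next round, worth 0.42 × 400 = 168 now, so country A offers 168, keeping 232.

168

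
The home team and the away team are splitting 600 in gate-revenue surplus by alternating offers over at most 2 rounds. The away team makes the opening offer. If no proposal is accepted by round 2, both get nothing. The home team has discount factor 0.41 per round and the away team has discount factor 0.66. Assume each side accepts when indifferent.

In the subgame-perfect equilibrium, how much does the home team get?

Round 2 (the home team proposes): the away team will accept anything ≥ 0, so the home team offers 0 and keeps 600.
Round 1 (the away team proposes): the home team can get 600 next round, worth 0.41 × 600 = 246 now, so the away team offers 246, keeping 354.

246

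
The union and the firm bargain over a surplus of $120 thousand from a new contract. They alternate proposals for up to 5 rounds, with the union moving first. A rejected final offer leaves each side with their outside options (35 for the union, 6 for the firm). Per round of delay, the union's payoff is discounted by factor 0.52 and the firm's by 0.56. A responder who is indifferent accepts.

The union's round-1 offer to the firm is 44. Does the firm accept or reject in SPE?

Work out the firm's continuation value if the offer is rejected.
Round 5 (the union proposes): the firm gets 6 if talks fail, so the union offers 6 and keeps 114.
Round 4 (the firm proposes): the union can get 114 next round, worth 0.52 × 114 = 59.28 now, so the firm offers 59.28, keeping 60.72.
Round 3 (the union proposes): the firm can get 60.72 next round, worth 0.56 × 60.72 = 34.0032 now, so the union offers 34.0032, keeping 85.9968.
Round 2 (the firm proposes): the union can get 85.9968 next round, worth 0.52 × 85.9968 = 44.718336 now; the firm offers that and keeps 75.281664.
So by rejecting in round 1, the firm gets 75.281664 next round, worth 0.56 × 75.281664 = 42.15773184 now.
Offer 44 ≥ 42.15773184, so the firm accepts.

Accept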